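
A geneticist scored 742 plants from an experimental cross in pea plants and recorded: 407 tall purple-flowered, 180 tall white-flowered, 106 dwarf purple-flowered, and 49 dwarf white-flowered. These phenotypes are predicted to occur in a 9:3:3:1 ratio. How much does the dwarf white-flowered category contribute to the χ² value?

Expected counts for N = 742 under a 9:3:3:1 ratio (total parts = 16):
  tall purple-flowered: 742 × 9/16 = 417.375
  tall white-flowered: 742 × 3/16 = 139.125
  dwarf purple-flowered: 742 × 3/16 = 139.125
  dwarf white-flowered: 742 × 1/16 = 46.375
Contribution of dwarf white-flowered: (49 − 46.375)² / 46.375 = 0.1486

0.149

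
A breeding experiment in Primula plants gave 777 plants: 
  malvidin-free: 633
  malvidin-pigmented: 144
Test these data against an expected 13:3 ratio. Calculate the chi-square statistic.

Total ratio parts = 16. Expected numbers out of 777:
  malvidin-free: 777 × 13/16 = 631.3125
  malvidin-pigmented: 777 × 3/16 = 145.6875
χ² = Σ (O − E)² / E
  malvidin-free: (633 − 631.3125)² / 631.3125 = 0.0045
  malvidin-pigmented: (144 − 145.6875)² / 145.6875 = 0.0195
χ² = 0.0045 + 0.0195 = 0.024

0.024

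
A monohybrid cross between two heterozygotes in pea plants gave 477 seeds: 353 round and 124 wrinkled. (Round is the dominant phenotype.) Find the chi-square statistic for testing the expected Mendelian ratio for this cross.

0.252

For a monohybrid cross between heterozygotes with complete dominance, the expected phenotypic ratio is 3:1.
Total ratio parts = 4. Expected numbers out of 477:
  round: 477 × 3/4 = 357.75
  wrinkled: 477 × 1/4 = 119.25
χ² = Σ (O − E)² / E
  round: (353 − 357.75)² / 357.75 = 0.0631
  wrinkled: (124 − 119.25)² / 119.25 = 0.1892
χ² = 0.0631 + 0.1892 = 0.2523 ≈ 0.252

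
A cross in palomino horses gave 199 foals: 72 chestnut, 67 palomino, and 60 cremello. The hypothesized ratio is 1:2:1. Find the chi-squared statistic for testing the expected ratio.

22.678

Total ratio parts = 4. Expected numbers out of 199:
  chestnut: 199 × 1/4 = 49.75
  palomino: 199 × 2/4 = 99.5
  cremello: 199 × 1/4 = 49.75
χ² = Σ (O − E)² / E
  chestnut: (72 − 49.75)² / 49.75 = 9.9510
  palomino: (67 − 99.5)² / 99.5 = 10.6156
  cremello: (60 − 49.75)² / 49.75 = 2.1118
χ² = 9.9510 + 10.6156 + 2.1118 = 22.6784 ≈ 22.678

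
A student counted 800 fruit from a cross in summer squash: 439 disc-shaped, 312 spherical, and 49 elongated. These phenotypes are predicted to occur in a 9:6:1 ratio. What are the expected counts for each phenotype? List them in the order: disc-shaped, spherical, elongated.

450, 300, 50

Total ratio parts = 16. Expected numbers out of 800:
  disc-shaped: 800 × 9/16 = 450
  spherical: 800 × 6/16 = 300
  elongated: 800 × 1/16 = 50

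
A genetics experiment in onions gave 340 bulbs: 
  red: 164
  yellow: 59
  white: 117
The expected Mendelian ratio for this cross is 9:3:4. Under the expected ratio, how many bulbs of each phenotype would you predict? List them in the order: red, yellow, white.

191.25, 63.75, 85

The 9:3:4 ratio has 16 parts, so with N = 340 the expected counts are:
  red: 340 × 9/16 = 191.25
  yellow: 340 × 3/16 = 63.75
  white: 340 × 4/16 = 85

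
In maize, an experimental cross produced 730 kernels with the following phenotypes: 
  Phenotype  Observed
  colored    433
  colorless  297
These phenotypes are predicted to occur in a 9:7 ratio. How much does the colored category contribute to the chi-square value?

Total ratio parts = 16. Expected numbers out of 730:
  colored: 730 × 9/16 = 410.625
  colorless: 730 × 7/16 = 319.375
Contribution of colored: (433 − 410.625)² / 410.625 = 1.2192

1.219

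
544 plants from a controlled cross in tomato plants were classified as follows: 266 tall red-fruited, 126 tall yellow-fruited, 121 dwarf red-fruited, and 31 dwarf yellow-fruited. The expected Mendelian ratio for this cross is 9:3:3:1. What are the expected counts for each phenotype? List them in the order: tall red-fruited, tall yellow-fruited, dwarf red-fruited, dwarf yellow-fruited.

Under the 9:3:3:1 hypothesis (Σ ratio = 16, N = 544):
  tall red-fruited: 544 × 9/16 = 306
  tall yellow-fruited: 544 × 3/16 = 102
  dwarf red-fruited: 544 × 3/16 = 102
  dwarf yellow-fruited: 544 × 1/16 = 34

306, 102, 102, 34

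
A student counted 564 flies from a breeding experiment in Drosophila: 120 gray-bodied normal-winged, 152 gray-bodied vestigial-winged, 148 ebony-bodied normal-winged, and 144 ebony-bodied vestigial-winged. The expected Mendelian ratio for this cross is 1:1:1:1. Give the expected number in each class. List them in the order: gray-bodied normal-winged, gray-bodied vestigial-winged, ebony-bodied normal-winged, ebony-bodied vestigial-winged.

141, 141, 141, 141

Under the 1:1:1:1 hypothesis (Σ ratio = 4, N = 564):
  gray-bodied normal-winged: 564 × 1/4 = 141
  gray-bodied vestigial-winged: 564 × 1/4 = 141
  ebony-bodied normal-winged: 564 × 1/4 = 141
  ebony-bodied vestigial-winged: 564 × 1/4 = 141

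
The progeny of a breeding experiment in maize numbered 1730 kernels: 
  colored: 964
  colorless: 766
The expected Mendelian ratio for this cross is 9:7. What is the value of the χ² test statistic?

0.196

Under the 9:7 hypothesis (Σ ratio = 16, N = 1730):
  colored: 1730 × 9/16 = 973.125
  colorless: 1730 × 7/16 = 756.875
χ² = Σ (O − E)² / E
  colored: (964 − 973.125)² / 973.125 = 0.0856
  colorless: (766 − 756.875)² / 756.875 = 0.1100
χ² = 0.0856 + 0.1100 = 0.1956 ≈ 0.196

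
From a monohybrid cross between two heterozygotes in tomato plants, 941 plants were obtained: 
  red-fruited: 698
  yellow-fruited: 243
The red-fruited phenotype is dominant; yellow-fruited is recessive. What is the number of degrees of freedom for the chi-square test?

1

For a monohybrid cross between heterozygotes with complete dominance, the expected phenotypic ratio is 3:1.
A goodness-of-fit test with 2 phenotype classes has df = 2 − 1 = 1.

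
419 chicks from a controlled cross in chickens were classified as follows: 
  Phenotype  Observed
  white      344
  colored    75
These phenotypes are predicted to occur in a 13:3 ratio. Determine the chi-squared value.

The 13:3 ratio has 16 parts, so with N = 419 the expected counts are:
  white: 419 × 13/16 = 340.4375
  colored: 419 × 3/16 = 78.5625
χ² = Σ (O − E)² / E
  white: (344 − 340.4375)² / 340.4375 = 0.0373
  colored: (75 − 78.5625)² / 78.5625 = 0.1615
χ² = 0.0373 + 0.1615 = 0.1988 ≈ 0.199

0.199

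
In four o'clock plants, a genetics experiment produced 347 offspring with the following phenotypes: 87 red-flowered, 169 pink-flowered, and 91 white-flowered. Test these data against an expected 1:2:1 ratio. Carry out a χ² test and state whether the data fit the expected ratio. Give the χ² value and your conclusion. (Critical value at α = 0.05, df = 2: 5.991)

The 1:2:1 ratio has 4 parts, so with N = 347 the expected counts are:
  red-flowered: 347 × 1/4 = 86.75
  pink-flowered: 347 × 2/4 = 173.5
  white-flowered: 347 × 1/4 = 86.75
χ² = Σ (O − E)² / E
  red-flowered: (87 − 86.75)² / 86.75 = 0.0007
  pink-flowered: (169 − 173.5)² / 173.5 = 0.1167
  white-flowered: (91 − 86.75)² / 86.75 = 0.2082
χ² = 0.0007 + 0.1167 + 0.2082 = 0.3256 ≈ 0.326
Degrees of freedom = 3 − 1 = 2; critical value at α = 0.05 is 5.991.
Since 0.326 < 5.991, we fail to reject the null hypothesis — the data are consistent with the 1:2:1 ratio.

0.326; consistent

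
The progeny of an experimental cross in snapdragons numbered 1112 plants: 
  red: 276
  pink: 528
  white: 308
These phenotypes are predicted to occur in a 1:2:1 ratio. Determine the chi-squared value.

Expected counts for N = 1112 under a 1:2:1 ratio (total parts = 4):
  red: 1112 × 1/4 = 278
  pink: 1112 × 2/4 = 556
  white: 1112 × 1/4 = 278
χ² = Σ (O − E)² / E
  red: (276 − 278)² / 278 = 0.0144
  pink: (528 − 556)² / 556 = 1.4101
  white: (308 − 278)² / 278 = 3.2374
χ² = 0.0144 + 1.4101 + 3.2374 = 4.6619 ≈ 4.662

4.662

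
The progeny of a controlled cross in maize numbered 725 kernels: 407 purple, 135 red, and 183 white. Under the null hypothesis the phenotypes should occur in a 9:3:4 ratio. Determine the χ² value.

Expected counts for N = 725 under a 9:3:4 ratio (total parts = 16):
  purple: 725 × 9/16 = 407.8125
  red: 725 × 3/16 = 135.9375
  white: 725 × 4/16 = 181.25
χ² = Σ (O − E)² / E
  purple: (407 − 407.8125)² / 407.8125 = 0.0016
  red: (135 − 135.9375)² / 135.9375 = 0.0065
  white: (183 − 181.25)² / 181.25 = 0.0169
χ² = 0.0016 + 0.0065 + 0.0169 = 0.025

0.025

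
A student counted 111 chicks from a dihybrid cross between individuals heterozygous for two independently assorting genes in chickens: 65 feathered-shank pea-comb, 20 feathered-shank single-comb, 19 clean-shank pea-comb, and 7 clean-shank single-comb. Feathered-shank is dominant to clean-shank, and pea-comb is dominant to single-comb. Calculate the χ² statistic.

A dihybrid F₂ with independent assortment and complete dominance at both loci gives a 9:3:3:1 phenotypic ratio.
The 9:3:3:1 ratio has 16 parts, so with N = 111 the expected counts are:
  feathered-shank pea-comb: 111 × 9/16 = 62.4375
  feathered-shank single-comb: 111 × 3/16 = 20.8125
  clean-shank pea-comb: 111 × 3/16 = 20.8125
  clean-shank single-comb: 111 × 1/16 = 6.9375
χ² = Σ (O − E)² / E
  feathered-shank pea-comb: (65 − 62.4375)² / 62.4375 = 0.1052
  feathered-shank single-comb: (20 − 20.8125)² / 20.8125 = 0.0317
  clean-shank pea-comb: (19 − 20.8125)² / 20.8125 = 0.1578
  clean-shank single-comb: (7 − 6.9375)² / 6.9375 = 0.0006
χ² = 0.1052 + 0.0317 + 0.1578 + 0.0006 = 0.2953 ≈ 0.295

0.295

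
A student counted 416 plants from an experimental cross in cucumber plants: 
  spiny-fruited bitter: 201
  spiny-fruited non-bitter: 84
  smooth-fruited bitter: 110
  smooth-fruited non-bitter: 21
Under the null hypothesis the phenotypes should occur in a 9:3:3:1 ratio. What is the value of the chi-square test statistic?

Total ratio parts = 16. Expected numbers out of 416:
  spiny-fruited bitter: 416 × 9/16 = 234
  spiny-fruited non-bitter: 416 × 3/16 = 78
  smooth-fruited bitter: 416 × 3/16 = 78
  smooth-fruited non-bitter: 416 × 1/16 = 26
χ² = Σ (O − E)² / E
  spiny-fruited bitter: (201 − 234)² / 234 = 4.6538
  spiny-fruited non-bitter: (84 − 78)² / 78 = 0.4615
  smooth-fruited bitter: (110 − 78)² / 78 = 13.1282
  smooth-fruited non-bitter: (21 − 26)² / 26 = 0.9615
χ² = 4.6538 + 0.4615 + 13.1282 + 0.9615 = 19.205

19.205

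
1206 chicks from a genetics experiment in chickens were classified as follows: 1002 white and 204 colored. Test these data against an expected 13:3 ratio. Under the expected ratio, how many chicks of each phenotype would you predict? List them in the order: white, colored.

Expected counts for N = 1206 under a 13:3 ratio (total parts = 16):
  white: 1206 × 13/16 = 979.875
  colored: 1206 × 3/16 = 226.125

979.875, 226.125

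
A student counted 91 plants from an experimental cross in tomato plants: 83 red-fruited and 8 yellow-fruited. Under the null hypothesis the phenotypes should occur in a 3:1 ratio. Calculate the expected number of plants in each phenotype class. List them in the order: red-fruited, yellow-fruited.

68.25, 22.75

Expected counts for N = 91 under a 3:1 ratio (total parts = 4):
  red-fruited: 91 × 3/4 = 68.25
  yellow-fruited: 91 × 1/4 = 22.75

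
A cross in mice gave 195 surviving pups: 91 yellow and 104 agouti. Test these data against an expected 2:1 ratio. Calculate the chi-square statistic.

The 2:1 ratio has 3 parts, so with N = 195 the expected counts are:
  yellow: 195 × 2/3 = 130
  agouti: 195 × 1/3 = 65
χ² = Σ (O − E)² / E
  yellow: (91 − 130)² / 130 = 11.7000
  agouti: (104 − 65)² / 65 = 23.4000
χ² = 11.7000 + 23.4000 = 35.100

35.100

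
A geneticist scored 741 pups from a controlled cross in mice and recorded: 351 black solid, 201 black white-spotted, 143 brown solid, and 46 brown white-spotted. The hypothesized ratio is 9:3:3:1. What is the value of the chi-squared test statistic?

38.235

Expected counts for N = 741 under a 9:3:3:1 ratio (total parts = 16):
  black solid: 741 × 9/16 = 416.8125
  black white-spotted: 741 × 3/16 = 138.9375
  brown solid: 741 × 3/16 = 138.9375
  brown white-spotted: 741 × 1/16 = 46.3125
χ² = Σ (O − E)² / E
  black solid: (351 − 416.8125)² / 416.8125 = 10.3914
  black white-spotted: (201 − 138.9375)² / 138.9375 = 27.7229
  brown solid: (143 − 138.9375)² / 138.9375 = 0.1188
  brown white-spotted: (46 − 46.3125)² / 46.3125 = 0.0021
χ² = 10.3914 + 27.7229 + 0.1188 + 0.0021 = 38.2352 ≈ 38.235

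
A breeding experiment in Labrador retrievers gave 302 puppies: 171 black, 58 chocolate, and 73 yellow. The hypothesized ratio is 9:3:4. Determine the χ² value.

0.124

The 9:3:4 ratio has 16 parts, so with N = 302 the expected counts are:
  black: 302 × 9/16 = 169.875
  chocolate: 302 × 3/16 = 56.625
  yellow: 302 × 4/16 = 75.5
χ² = Σ (O − E)² / E
  black: (171 − 169.875)² / 169.875 = 0.0075
  chocolate: (58 − 56.625)² / 56.625 = 0.0334
  yellow: (73 − 75.5)² / 75.5 = 0.0828
χ² = 0.0075 + 0.0334 + 0.0828 = 0.1237 ≈ 0.124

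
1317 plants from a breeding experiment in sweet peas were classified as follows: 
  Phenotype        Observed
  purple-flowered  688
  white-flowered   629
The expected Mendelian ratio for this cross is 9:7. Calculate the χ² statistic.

8.606

Under the 9:7 hypothesis (Σ ratio = 16, N = 1317):
  purple-flowered: 1317 × 9/16 = 740.8125
  white-flowered: 1317 × 7/16 = 576.1875
χ² = Σ (O − E)² / E
  purple-flowered: (688 − 740.8125)² / 740.8125 = 3.7650
  white-flowered: (629 − 576.1875)² / 576.1875 = 4.8407
χ² = 3.7650 + 4.8407 = 8.6057 ≈ 8.606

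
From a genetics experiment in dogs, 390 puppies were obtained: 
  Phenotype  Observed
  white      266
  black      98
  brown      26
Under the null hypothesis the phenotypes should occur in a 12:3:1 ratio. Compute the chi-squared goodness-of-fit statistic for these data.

Expected counts for N = 390 under a 12:3:1 ratio (total parts = 16):
  white: 390 × 12/16 = 292.5
  black: 390 × 3/16 = 73.125
  brown: 390 × 1/16 = 24.375
χ² = Σ (O − E)² / E
  white: (266 − 292.5)² / 292.5 = 2.4009
  black: (98 − 73.125)² / 73.125 = 8.4618
  brown: (26 − 24.375)² / 24.375 = 0.1083
χ² = 2.4009 + 8.4618 + 0.1083 = 10.971

10.971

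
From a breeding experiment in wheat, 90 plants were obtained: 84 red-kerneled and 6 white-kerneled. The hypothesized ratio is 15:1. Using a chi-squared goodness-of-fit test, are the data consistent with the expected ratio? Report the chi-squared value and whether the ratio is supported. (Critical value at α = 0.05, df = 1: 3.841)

0.027; consistent

Under the 15:1 hypothesis (Σ ratio = 16, N = 90):
  red-kerneled: 90 × 15/16 = 84.375
  white-kerneled: 90 × 1/16 = 5.625
χ² = Σ (O − E)² / E
  red-kerneled: (84 − 84.375)² / 84.375 = 0.0017
  white-kerneled: (6 − 5.625)² / 5.625 = 0.0250
χ² = 0.0017 + 0.0250 = 0.0267 ≈ 0.027
Degrees of freedom = 2 − 1 = 1; critical value at α = 0.05 is 3.841.
Since 0.027 < 3.841, we fail to reject the null hypothesis — the data are consistent with the 15:1 ratio.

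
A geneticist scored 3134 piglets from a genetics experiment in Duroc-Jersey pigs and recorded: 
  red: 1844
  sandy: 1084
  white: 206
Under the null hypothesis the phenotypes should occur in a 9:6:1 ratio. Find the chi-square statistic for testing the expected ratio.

11.342

Expected counts for N = 3134 under a 9:6:1 ratio (total parts = 16):
  red: 3134 × 9/16 = 1762.875
  sandy: 3134 × 6/16 = 1175.25
  white: 3134 × 1/16 = 195.875
χ² = Σ (O − E)² / E
  red: (1844 − 1762.875)² / 1762.875 = 3.7333
  sandy: (1084 − 1175.25)² / 1175.25 = 7.0849
  white: (206 − 195.875)² / 195.875 = 0.5234
χ² = 3.7333 + 7.0849 + 0.5234 = 11.3416 ≈ 11.342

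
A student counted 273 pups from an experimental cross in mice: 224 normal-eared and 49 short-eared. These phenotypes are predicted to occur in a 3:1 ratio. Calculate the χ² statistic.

7.239

Total ratio parts = 4. Expected numbers out of 273:
  normal-eared: 273 × 3/4 = 204.75
  short-eared: 273 × 1/4 = 68.25
χ² = Σ (O − E)² / E
  normal-eared: (224 − 204.75)² / 204.75 = 1.8098
  short-eared: (49 − 68.25)² / 68.25 = 5.4295
χ² = 1.8098 + 5.4295 = 7.2393 ≈ 7.239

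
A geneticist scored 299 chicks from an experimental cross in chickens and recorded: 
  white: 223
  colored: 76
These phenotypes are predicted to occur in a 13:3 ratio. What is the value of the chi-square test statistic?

8.727

Total ratio parts = 16. Expected numbers out of 299:
  white: 299 × 13/16 = 242.9375
  colored: 299 × 3/16 = 56.0625
χ² = Σ (O − E)² / E
  white: (223 − 242.9375)² / 242.9375 = 1.6362
  colored: (76 − 56.0625)² / 56.0625 = 7.0904
χ² = 1.6362 + 7.0904 = 8.7266 ≈ 8.727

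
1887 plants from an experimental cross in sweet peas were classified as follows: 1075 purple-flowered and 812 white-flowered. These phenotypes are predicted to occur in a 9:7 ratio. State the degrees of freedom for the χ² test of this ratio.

1

A goodness-of-fit test with 2 phenotype classes has df = 2 − 1 = 1.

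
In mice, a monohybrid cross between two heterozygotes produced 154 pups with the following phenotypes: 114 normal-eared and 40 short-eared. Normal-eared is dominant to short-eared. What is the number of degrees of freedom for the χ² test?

For a monohybrid cross between heterozygotes with complete dominance, the expected phenotypic ratio is 3:1.
A goodness-of-fit test with 2 phenotype classes has df = 2 − 1 = 1.

1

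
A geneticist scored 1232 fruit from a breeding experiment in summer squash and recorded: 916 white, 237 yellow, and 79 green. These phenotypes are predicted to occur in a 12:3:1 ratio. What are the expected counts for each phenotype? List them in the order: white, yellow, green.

Expected counts for N = 1232 under a 12:3:1 ratio (total parts = 16):
  white: 1232 × 12/16 = 924
  yellow: 1232 × 3/16 = 231
  green: 1232 × 1/16 = 77

924, 231, 77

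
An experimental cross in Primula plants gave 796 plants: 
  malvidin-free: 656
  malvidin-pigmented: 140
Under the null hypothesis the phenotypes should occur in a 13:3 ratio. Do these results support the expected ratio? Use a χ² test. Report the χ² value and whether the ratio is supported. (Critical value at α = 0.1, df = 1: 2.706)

The 13:3 ratio has 16 parts, so with N = 796 the expected counts are:
  malvidin-free: 796 × 13/16 = 646.75
  malvidin-pigmented: 796 × 3/16 = 149.25
χ² = Σ (O − E)² / E
  malvidin-free: (656 − 646.75)² / 646.75 = 0.1323
  malvidin-pigmented: (140 − 149.25)² / 149.25 = 0.5733
χ² = 0.1323 + 0.5733 = 0.7056 ≈ 0.706
Degrees of freedom = 2 − 1 = 1; critical value at α = 0.1 is 2.706.
Since 0.706 < 2.706, we fail to reject the null hypothesis — the data are consistent with the 13:3 ratio.

0.706; consistent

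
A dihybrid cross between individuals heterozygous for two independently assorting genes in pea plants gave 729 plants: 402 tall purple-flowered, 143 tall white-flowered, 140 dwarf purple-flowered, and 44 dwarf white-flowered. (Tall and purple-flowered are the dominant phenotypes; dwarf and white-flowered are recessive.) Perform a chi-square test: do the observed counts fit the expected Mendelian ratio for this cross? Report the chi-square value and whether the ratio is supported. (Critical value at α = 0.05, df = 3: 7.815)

A dihybrid F₂ with independent assortment and complete dominance at both loci gives a 9:3:3:1 phenotypic ratio.
The 9:3:3:1 ratio has 16 parts, so with N = 729 the expected counts are:
  tall purple-flowered: 729 × 9/16 = 410.0625
  tall white-flowered: 729 × 3/16 = 136.6875
  dwarf purple-flowered: 729 × 3/16 = 136.6875
  dwarf white-flowered: 729 × 1/16 = 45.5625
χ² = Σ (O − E)² / E
  tall purple-flowered: (402 − 410.0625)² / 410.0625 = 0.1585
  tall white-flowered: (143 − 136.6875)² / 136.6875 = 0.2915
  dwarf purple-flowered: (140 − 136.6875)² / 136.6875 = 0.0803
  dwarf white-flowered: (44 − 45.5625)² / 45.5625 = 0.0536
χ² = 0.1585 + 0.2915 + 0.0803 + 0.0536 = 0.5839 ≈ 0.584
Degrees of freedom = 4 − 1 = 3; critical value at α = 0.05 is 7.815.
Since 0.584 < 7.815, we fail to reject the null hypothesis — the data are consistent with the 9:3:3:1 ratio.

0.584; consistent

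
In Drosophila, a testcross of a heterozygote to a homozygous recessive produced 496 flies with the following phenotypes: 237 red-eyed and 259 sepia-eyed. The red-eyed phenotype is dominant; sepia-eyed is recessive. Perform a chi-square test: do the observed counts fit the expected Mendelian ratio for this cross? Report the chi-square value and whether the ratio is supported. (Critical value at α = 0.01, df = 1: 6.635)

0.976; consistent

A testcross of a heterozygote (Aa × aa) gives a 1:1 phenotypic ratio.
The 1:1 ratio has 2 parts, so with N = 496 the expected counts are:
  red-eyed: 496 × 1/2 = 248
  sepia-eyed: 496 × 1/2 = 248
χ² = Σ (O − E)² / E
  red-eyed: (237 − 248)² / 248 = 0.4879
  sepia-eyed: (259 − 248)² / 248 = 0.4879
χ² = 0.4879 + 0.4879 = 0.9758 ≈ 0.976
Degrees of freedom = 2 − 1 = 1; critical value at α = 0.01 is 6.635.
Since 0.976 < 6.635, we fail to reject the null hypothesis — the data are consistent with the 1:1 ratio.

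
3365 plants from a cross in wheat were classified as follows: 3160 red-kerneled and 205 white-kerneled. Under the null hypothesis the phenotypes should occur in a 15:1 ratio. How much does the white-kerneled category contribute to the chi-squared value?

Expected counts for N = 3365 under a 15:1 ratio (total parts = 16):
  red-kerneled: 3365 × 15/16 = 3154.6875
  white-kerneled: 3365 × 1/16 = 210.3125
Contribution of white-kerneled: (205 − 210.3125)² / 210.3125 = 0.1342

0.134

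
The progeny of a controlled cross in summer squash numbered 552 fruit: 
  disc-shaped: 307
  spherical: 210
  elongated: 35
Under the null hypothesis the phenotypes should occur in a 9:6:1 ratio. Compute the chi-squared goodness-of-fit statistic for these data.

0.090

Expected counts for N = 552 under a 9:6:1 ratio (total parts = 16):
  disc-shaped: 552 × 9/16 = 310.5
  spherical: 552 × 6/16 = 207
  elongated: 552 × 1/16 = 34.5
χ² = Σ (O − E)² / E
  disc-shaped: (307 − 310.5)² / 310.5 = 0.0395
  spherical: (210 − 207)² / 207 = 0.0435
  elongated: (35 − 34.5)² / 34.5 = 0.0072
χ² = 0.0395 + 0.0435 + 0.0072 = 0.0902 ≈ 0.090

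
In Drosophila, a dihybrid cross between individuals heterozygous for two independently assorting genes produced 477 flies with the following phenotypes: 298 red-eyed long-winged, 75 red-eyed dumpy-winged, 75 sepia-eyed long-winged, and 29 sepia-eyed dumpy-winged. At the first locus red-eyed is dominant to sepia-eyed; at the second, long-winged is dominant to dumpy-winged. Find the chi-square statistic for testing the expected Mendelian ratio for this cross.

7.968

A dihybrid F₂ with independent assortment and complete dominance at both loci gives a 9:3:3:1 phenotypic ratio.
The 9:3:3:1 ratio has 16 parts, so with N = 477 the expected counts are:
  red-eyed long-winged: 477 × 9/16 = 268.3125
  red-eyed dumpy-winged: 477 × 3/16 = 89.4375
  sepia-eyed long-winged: 477 × 3/16 = 89.4375
  sepia-eyed dumpy-winged: 477 × 1/16 = 29.8125
χ² = Σ (O − E)² / E
  red-eyed long-winged: (298 − 268.3125)² / 268.3125 = 3.2848
  red-eyed dumpy-winged: (75 − 89.4375)² / 89.4375 = 2.3306
  sepia-eyed long-winged: (75 − 89.4375)² / 89.4375 = 2.3306
  sepia-eyed dumpy-winged: (29 − 29.8125)² / 29.8125 = 0.0221
χ² = 3.2848 + 2.3306 + 2.3306 + 0.0221 = 7.9681 ≈ 7.968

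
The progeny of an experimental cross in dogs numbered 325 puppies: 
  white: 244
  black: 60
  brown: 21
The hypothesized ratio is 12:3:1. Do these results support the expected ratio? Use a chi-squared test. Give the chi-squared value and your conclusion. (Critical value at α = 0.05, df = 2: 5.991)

0.038; consistent

Under the 12:3:1 hypothesis (Σ ratio = 16, N = 325):
  white: 325 × 12/16 = 243.75
  black: 325 × 3/16 = 60.9375
  brown: 325 × 1/16 = 20.3125
χ² = Σ (O − E)² / E
  white: (244 − 243.75)² / 243.75 = 0.0003
  black: (60 − 60.9375)² / 60.9375 = 0.0144
  brown: (21 − 20.3125)² / 20.3125 = 0.0233
χ² = 0.0003 + 0.0144 + 0.0233 = 0.038
Degrees of freedom = 3 − 1 = 2; critical value at α = 0.05 is 5.991.
Since 0.038 < 5.991, we fail to reject the null hypothesis — the data are consistent with the 12:3:1 ratio.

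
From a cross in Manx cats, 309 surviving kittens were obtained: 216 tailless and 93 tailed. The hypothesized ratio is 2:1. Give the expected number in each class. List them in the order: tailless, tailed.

Under the 2:1 hypothesis (Σ ratio = 3, N = 309):
  tailless: 309 × 2/3 = 206
  tailed: 309 × 1/3 = 103

206, 103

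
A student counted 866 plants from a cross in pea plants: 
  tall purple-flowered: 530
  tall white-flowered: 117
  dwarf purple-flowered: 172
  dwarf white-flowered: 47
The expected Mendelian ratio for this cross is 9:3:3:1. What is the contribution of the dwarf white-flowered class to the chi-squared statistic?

0.938

The 9:3:3:1 ratio has 16 parts, so with N = 866 the expected counts are:
  tall purple-flowered: 866 × 9/16 = 487.125
  tall white-flowered: 866 × 3/16 = 162.375
  dwarf purple-flowered: 866 × 3/16 = 162.375
  dwarf white-flowered: 866 × 1/16 = 54.125
Contribution of dwarf white-flowered: (47 − 54.125)² / 54.125 = 0.9379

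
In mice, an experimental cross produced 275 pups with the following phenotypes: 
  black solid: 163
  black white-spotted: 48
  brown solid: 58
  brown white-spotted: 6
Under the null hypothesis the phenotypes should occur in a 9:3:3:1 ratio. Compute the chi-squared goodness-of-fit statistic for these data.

8.779

Under the 9:3:3:1 hypothesis (Σ ratio = 16, N = 275):
  black solid: 275 × 9/16 = 154.6875
  black white-spotted: 275 × 3/16 = 51.5625
  brown solid: 275 × 3/16 = 51.5625
  brown white-spotted: 275 × 1/16 = 17.1875
χ² = Σ (O − E)² / E
  black solid: (163 − 154.6875)² / 154.6875 = 0.4467
  black white-spotted: (48 − 51.5625)² / 51.5625 = 0.2461
  brown solid: (58 − 51.5625)² / 51.5625 = 0.8037
  brown white-spotted: (6 − 17.1875)² / 17.1875 = 7.2820
χ² = 0.4467 + 0.2461 + 0.8037 + 7.2820 = 8.7785 ≈ 8.779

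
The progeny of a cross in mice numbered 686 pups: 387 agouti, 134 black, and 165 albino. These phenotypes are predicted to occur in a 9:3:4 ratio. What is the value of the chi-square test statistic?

Expected counts for N = 686 under a 9:3:4 ratio (total parts = 16):
  agouti: 686 × 9/16 = 385.875
  black: 686 × 3/16 = 128.625
  albino: 686 × 4/16 = 171.5
χ² = Σ (O − E)² / E
  agouti: (387 − 385.875)² / 385.875 = 0.0033
  black: (134 − 128.625)² / 128.625 = 0.2246
  albino: (165 − 171.5)² / 171.5 = 0.2464
χ² = 0.0033 + 0.2246 + 0.2464 = 0.4743 ≈ 0.474

0.474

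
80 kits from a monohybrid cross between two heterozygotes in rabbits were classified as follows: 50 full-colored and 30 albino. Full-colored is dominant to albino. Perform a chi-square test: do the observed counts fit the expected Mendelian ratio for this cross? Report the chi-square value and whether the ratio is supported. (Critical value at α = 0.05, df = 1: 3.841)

For a monohybrid cross between heterozygotes with complete dominance, the expected phenotypic ratio is 3:1.
Expected counts for N = 80 under a 3:1 ratio (total parts = 4):
  full-colored: 80 × 3/4 = 60
  albino: 80 × 1/4 = 20
χ² = Σ (O − E)² / E
  full-colored: (50 − 60)² / 60 = 1.6667
  albino: (30 − 20)² / 20 = 5.0000
χ² = 1.6667 + 5.0000 = 6.6667 ≈ 6.667
Degrees of freedom = 2 − 1 = 1; critical value at α = 0.05 is 3.841.
Since 6.667 > 3.841, we reject the null hypothesis — the data do not fit the 3:1 ratio.

6.667; not consistent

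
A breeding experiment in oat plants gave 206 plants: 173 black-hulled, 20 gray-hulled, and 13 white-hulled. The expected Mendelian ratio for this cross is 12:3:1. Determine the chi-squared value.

Expected counts for N = 206 under a 12:3:1 ratio (total parts = 16):
  black-hulled: 206 × 12/16 = 154.5
  gray-hulled: 206 × 3/16 = 38.625
  white-hulled: 206 × 1/16 = 12.875
χ² = Σ (O − E)² / E
  black-hulled: (173 − 154.5)² / 154.5 = 2.2152
  gray-hulled: (20 − 38.625)² / 38.625 = 8.9810
  white-hulled: (13 − 12.875)² / 12.875 = 0.0012
χ² = 2.2152 + 8.9810 + 0.0012 = 11.1974 ≈ 11.197

11.197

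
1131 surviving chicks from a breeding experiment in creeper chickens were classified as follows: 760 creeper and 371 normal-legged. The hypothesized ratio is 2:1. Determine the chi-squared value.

0.143

Under the 2:1 hypothesis (Σ ratio = 3, N = 1131):
  creeper: 1131 × 2/3 = 754
  normal-legged: 1131 × 1/3 = 377
χ² = Σ (O − E)² / E
  creeper: (760 − 754)² / 754 = 0.0477
  normal-legged: (371 − 377)² / 377 = 0.0955
χ² = 0.0477 + 0.0955 = 0.1432 ≈ 0.143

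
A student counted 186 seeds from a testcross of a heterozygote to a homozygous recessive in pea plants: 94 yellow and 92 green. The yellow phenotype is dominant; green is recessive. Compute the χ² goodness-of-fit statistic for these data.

0.022

A testcross of a heterozygote (Aa × aa) gives a 1:1 phenotypic ratio.
Total ratio parts = 2. Expected numbers out of 186:
  yellow: 186 × 1/2 = 93
  green: 186 × 1/2 = 93
χ² = Σ (O − E)² / E
  yellow: (94 − 93)² / 93 = 0.0108
  green: (92 − 93)² / 93 = 0.0108
χ² = 0.0108 + 0.0108 = 0.0216 ≈ 0.022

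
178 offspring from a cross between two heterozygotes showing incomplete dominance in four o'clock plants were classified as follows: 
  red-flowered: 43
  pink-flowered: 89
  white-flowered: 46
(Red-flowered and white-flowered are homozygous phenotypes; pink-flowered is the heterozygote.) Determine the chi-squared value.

0.101

With incomplete dominance, a heterozygote × heterozygote cross gives a 1:2:1 phenotypic ratio.
The 1:2:1 ratio has 4 parts, so with N = 178 the expected counts are:
  red-flowered: 178 × 1/4 = 44.5
  pink-flowered: 178 × 2/4 = 89
  white-flowered: 178 × 1/4 = 44.5
χ² = Σ (O − E)² / E
  red-flowered: (43 − 44.5)² / 44.5 = 0.0506
  pink-flowered: (89 − 89)² / 89 = 0.0000
  white-flowered: (46 − 44.5)² / 44.5 = 0.0506
χ² = 0.0506 + 0.0000 + 0.0506 = 0.1012 ≈ 0.101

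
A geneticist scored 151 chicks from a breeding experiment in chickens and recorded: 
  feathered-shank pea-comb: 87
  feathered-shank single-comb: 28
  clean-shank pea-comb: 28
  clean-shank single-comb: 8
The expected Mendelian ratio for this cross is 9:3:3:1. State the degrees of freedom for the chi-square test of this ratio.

3

A goodness-of-fit test with 4 phenotype classes has df = 4 − 1 = 3.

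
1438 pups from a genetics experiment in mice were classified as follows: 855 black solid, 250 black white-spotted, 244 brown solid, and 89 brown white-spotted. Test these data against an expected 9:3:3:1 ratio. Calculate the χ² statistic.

Under the 9:3:3:1 hypothesis (Σ ratio = 16, N = 1438):
  black solid: 1438 × 9/16 = 808.875
  black white-spotted: 1438 × 3/16 = 269.625
  brown solid: 1438 × 3/16 = 269.625
  brown white-spotted: 1438 × 1/16 = 89.875
χ² = Σ (O − E)² / E
  black solid: (855 − 808.875)² / 808.875 = 2.6302
  black white-spotted: (250 − 269.625)² / 269.625 = 1.4284
  brown solid: (244 − 269.625)² / 269.625 = 2.4354
  brown white-spotted: (89 − 89.875)² / 89.875 = 0.0085
χ² = 2.6302 + 1.4284 + 2.4354 + 0.0085 = 6.5025 ≈ 6.503

6.503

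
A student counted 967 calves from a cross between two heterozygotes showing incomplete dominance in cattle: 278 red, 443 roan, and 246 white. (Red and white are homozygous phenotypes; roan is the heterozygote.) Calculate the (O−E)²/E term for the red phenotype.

5.436

With incomplete dominance, a heterozygote × heterozygote cross gives a 1:2:1 phenotypic ratio.
Expected counts for N = 967 under a 1:2:1 ratio (total parts = 4):
  red: 967 × 1/4 = 241.75
  roan: 967 × 2/4 = 483.5
  white: 967 × 1/4 = 241.75
Contribution of red: (278 − 241.75)² / 241.75 = 5.4356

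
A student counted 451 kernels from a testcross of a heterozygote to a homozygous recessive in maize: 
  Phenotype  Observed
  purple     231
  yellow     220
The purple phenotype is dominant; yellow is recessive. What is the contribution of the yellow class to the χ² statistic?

0.134

A testcross of a heterozygote (Aa × aa) gives a 1:1 phenotypic ratio.
Under the 1:1 hypothesis (Σ ratio = 2, N = 451):
  purple: 451 × 1/2 = 225.5
  yellow: 451 × 1/2 = 225.5
Contribution of yellow: (220 − 225.5)² / 225.5 = 0.1341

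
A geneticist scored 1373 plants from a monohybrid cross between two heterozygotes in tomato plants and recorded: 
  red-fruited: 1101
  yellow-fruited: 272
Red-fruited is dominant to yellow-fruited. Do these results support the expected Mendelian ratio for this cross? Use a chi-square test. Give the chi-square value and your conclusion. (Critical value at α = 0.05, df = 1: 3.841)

For a monohybrid cross between heterozygotes with complete dominance, the expected phenotypic ratio is 3:1.
Under the 3:1 hypothesis (Σ ratio = 4, N = 1373):
  red-fruited: 1373 × 3/4 = 1029.75
  yellow-fruited: 1373 × 1/4 = 343.25
χ² = Σ (O − E)² / E
  red-fruited: (1101 − 1029.75)² / 1029.75 = 4.9299
  yellow-fruited: (272 − 343.25)² / 343.25 = 14.7897
χ² = 4.9299 + 14.7897 = 19.7196 ≈ 19.720
Degrees of freedom = 2 − 1 = 1; critical value at α = 0.05 is 3.841.
Since 19.720 > 3.841, we reject the null hypothesis — the data do not fit the 3:1 ratio.

19.720; not consistent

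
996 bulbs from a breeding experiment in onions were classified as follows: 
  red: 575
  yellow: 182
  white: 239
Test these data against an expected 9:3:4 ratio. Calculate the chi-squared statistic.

0.911

Total ratio parts = 16. Expected numbers out of 996:
  red: 996 × 9/16 = 560.25
  yellow: 996 × 3/16 = 186.75
  white: 996 × 4/16 = 249
χ² = Σ (O − E)² / E
  red: (575 − 560.25)² / 560.25 = 0.3883
  yellow: (182 − 186.75)² / 186.75 = 0.1208
  white: (239 − 249)² / 249 = 0.4016
χ² = 0.3883 + 0.1208 + 0.4016 = 0.9107 ≈ 0.911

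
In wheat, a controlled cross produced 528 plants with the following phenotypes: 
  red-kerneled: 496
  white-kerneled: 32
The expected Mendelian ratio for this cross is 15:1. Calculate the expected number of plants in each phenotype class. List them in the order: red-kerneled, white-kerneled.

495, 33

The 15:1 ratio has 16 parts, so with N = 528 the expected counts are:
  red-kerneled: 528 × 15/16 = 495
  white-kerneled: 528 × 1/16 = 33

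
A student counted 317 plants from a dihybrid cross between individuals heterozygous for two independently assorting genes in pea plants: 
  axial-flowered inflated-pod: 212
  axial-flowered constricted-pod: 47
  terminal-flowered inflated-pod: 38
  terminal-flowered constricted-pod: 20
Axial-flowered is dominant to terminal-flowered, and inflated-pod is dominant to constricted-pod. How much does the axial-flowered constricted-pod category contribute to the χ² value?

2.603

A dihybrid F₂ with independent assortment and complete dominance at both loci gives a 9:3:3:1 phenotypic ratio.
The 9:3:3:1 ratio has 16 parts, so with N = 317 the expected counts are:
  axial-flowered inflated-pod: 317 × 9/16 = 178.3125
  axial-flowered constricted-pod: 317 × 3/16 = 59.4375
  terminal-flowered inflated-pod: 317 × 3/16 = 59.4375
  terminal-flowered constricted-pod: 317 × 1/16 = 19.8125
Contribution of axial-flowered constricted-pod: (47 − 59.4375)² / 59.4375 = 2.6026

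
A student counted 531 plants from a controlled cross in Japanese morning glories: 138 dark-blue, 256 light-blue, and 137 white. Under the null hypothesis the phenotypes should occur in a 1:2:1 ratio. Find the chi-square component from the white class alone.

0.136

The 1:2:1 ratio has 4 parts, so with N = 531 the expected counts are:
  dark-blue: 531 × 1/4 = 132.75
  light-blue: 531 × 2/4 = 265.5
  white: 531 × 1/4 = 132.75
Contribution of white: (137 − 132.75)² / 132.75 = 0.1361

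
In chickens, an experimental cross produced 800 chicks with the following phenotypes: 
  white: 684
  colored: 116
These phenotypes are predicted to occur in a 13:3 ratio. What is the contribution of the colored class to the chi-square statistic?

7.707

Expected counts for N = 800 under a 13:3 ratio (total parts = 16):
  white: 800 × 13/16 = 650
  colored: 800 × 3/16 = 150
Contribution of colored: (116 − 150)² / 150 = 7.7067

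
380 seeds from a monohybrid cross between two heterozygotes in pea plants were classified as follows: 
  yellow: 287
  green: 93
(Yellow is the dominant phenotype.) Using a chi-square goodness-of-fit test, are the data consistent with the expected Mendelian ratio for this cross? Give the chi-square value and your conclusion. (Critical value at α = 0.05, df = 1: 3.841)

For a monohybrid cross between heterozygotes with complete dominance, the expected phenotypic ratio is 3:1.
Expected counts for N = 380 under a 3:1 ratio (total parts = 4):
  yellow: 380 × 3/4 = 285
  green: 380 × 1/4 = 95
χ² = Σ (O − E)² / E
  yellow: (287 − 285)² / 285 = 0.0140
  green: (93 − 95)² / 95 = 0.0421
χ² = 0.0140 + 0.0421 = 0.0561 ≈ 0.056
Degrees of freedom = 2 − 1 = 1; critical value at α = 0.05 is 3.841.
Since 0.056 < 3.841, we fail to reject the null hypothesis — the data are consistent with the 3:1 ratio.

0.056; consistent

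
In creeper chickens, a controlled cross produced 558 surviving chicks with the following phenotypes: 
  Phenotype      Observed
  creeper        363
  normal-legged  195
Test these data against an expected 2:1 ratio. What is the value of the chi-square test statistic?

Under the 2:1 hypothesis (Σ ratio = 3, N = 558):
  creeper: 558 × 2/3 = 372
  normal-legged: 558 × 1/3 = 186
χ² = Σ (O − E)² / E
  creeper: (363 − 372)² / 372 = 0.2177
  normal-legged: (195 − 186)² / 186 = 0.4355
χ² = 0.2177 + 0.4355 = 0.6532 ≈ 0.653

0.653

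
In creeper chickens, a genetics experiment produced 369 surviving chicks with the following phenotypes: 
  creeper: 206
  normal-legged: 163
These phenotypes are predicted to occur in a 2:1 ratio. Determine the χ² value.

19.512

Under the 2:1 hypothesis (Σ ratio = 3, N = 369):
  creeper: 369 × 2/3 = 246
  normal-legged: 369 × 1/3 = 123
χ² = Σ (O − E)² / E
  creeper: (206 − 246)² / 246 = 6.5041
  normal-legged: (163 − 123)² / 123 = 13.0081
χ² = 6.5041 + 13.0081 = 19.5122 ≈ 19.512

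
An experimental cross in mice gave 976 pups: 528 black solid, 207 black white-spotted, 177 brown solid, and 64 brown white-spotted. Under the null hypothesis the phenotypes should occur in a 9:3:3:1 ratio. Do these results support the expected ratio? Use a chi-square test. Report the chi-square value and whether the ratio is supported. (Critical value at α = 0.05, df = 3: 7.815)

4.295; consistent

Total ratio parts = 16. Expected numbers out of 976:
  black solid: 976 × 9/16 = 549
  black white-spotted: 976 × 3/16 = 183
  brown solid: 976 × 3/16 = 183
  brown white-spotted: 976 × 1/16 = 61
χ² = Σ (O − E)² / E
  black solid: (528 − 549)² / 549 = 0.8033
  black white-spotted: (207 − 183)² / 183 = 3.1475
  brown solid: (177 − 183)² / 183 = 0.1967
  brown white-spotted: (64 − 61)² / 61 = 0.1475
χ² = 0.8033 + 3.1475 + 0.1967 + 0.1475 = 4.295
Degrees of freedom = 4 − 1 = 3; critical value at α = 0.05 is 7.815.
Since 4.295 < 7.815, we fail to reject the null hypothesis — the data are consistent with the 9:3:3:1 ratio.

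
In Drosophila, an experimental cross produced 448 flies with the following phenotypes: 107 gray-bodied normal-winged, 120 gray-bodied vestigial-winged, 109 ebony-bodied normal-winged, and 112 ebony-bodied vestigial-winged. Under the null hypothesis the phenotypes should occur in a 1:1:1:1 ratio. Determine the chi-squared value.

Expected counts for N = 448 under a 1:1:1:1 ratio (total parts = 4):
  gray-bodied normal-winged: 448 × 1/4 = 112
  gray-bodied vestigial-winged: 448 × 1/4 = 112
  ebony-bodied normal-winged: 448 × 1/4 = 112
  ebony-bodied vestigial-winged: 448 × 1/4 = 112
χ² = Σ (O − E)² / E
  gray-bodied normal-winged: (107 − 112)² / 112 = 0.2232
  gray-bodied vestigial-winged: (120 − 112)² / 112 = 0.5714
  ebony-bodied normal-winged: (109 − 112)² / 112 = 0.0804
  ebony-bodied vestigial-winged: (112 − 112)² / 112 = 0.0000
χ² = 0.2232 + 0.5714 + 0.0804 + 0.0000 = 0.875

0.875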